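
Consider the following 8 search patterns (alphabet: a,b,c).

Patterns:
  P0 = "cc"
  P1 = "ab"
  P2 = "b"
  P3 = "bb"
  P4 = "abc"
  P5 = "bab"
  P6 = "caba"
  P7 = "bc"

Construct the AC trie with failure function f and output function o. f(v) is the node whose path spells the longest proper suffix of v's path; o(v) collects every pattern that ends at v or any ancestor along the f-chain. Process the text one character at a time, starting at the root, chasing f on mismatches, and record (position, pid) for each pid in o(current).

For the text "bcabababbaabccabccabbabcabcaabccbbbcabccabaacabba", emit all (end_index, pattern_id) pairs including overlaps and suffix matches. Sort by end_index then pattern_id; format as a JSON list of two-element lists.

Build automaton:
Trie nodes:
  n0 'ε': a→3 b→5 c→1
  n1 'c': a→10 c→2
  n2 'cc': ·  ←P0
  n3 'a': b→4
  n4 'ab': c→7  ←P1
  n5 'b': a→8 b→6 c→13  ←P2
  n6 'bb': ·  ←P3
  n7 'abc': ·  ←P4
  n8 'ba': b→9
  n9 'bab': ·  ←P5
  n10 'ca': b→11
  n11 'cab': a→12
  n12 'caba': ·  ←P6
  n13 'bc': ·  ←P7

BFS fail/out derivation:
  fail(1) 'c': from fail(0)=0 chase 'c': 0 ⇒ 0;  out=∅∪out(0)=∅
  fail(3) 'a': from fail(0)=0 chase 'a': 0 ⇒ 0;  out=∅∪out(0)=∅
  fail(5) 'b': from fail(0)=0 chase 'b': 0 ⇒ 0;  out={2}∪out(0)={2}
  fail(2) 'cc': from fail(1)=0 chase 'c': 0 ⇒ 1;  out={0}∪out(1)={0}
  fail(4) 'ab': from fail(3)=0 chase 'b': 0 ⇒ 5;  out={1}∪out(5)={1,2}
  fail(6) 'bb': from fail(5)=0 chase 'b': 0 ⇒ 5;  out={3}∪out(5)={2,3}
  fail(8) 'ba': from fail(5)=0 chase 'a': 0 ⇒ 3;  out=∅∪out(3)=∅
  fail(10) 'ca': from fail(1)=0 chase 'a': 0 ⇒ 3;  out=∅∪out(3)=∅
  fail(13) 'bc': from fail(5)=0 chase 'c': 0 ⇒ 1;  out={7}∪out(1)={7}
  fail(7) 'abc': from fail(4)=5 chase 'c': 5 ⇒ 13;  out={4}∪out(13)={4,7}
  fail(9) 'bab': from fail(8)=3 chase 'b': 3 ⇒ 4;  out={5}∪out(4)={1,2,5}
  fail(11) 'cab': from fail(10)=3 chase 'b': 3 ⇒ 4;  out=∅∪out(4)={1,2}
  fail(12) 'caba': from fail(11)=4 chase 'a': 4→5 ⇒ 8;  out={6}∪out(8)={6}

Scan:
[0] read 'b'  n0⇒n5  ** P2@[0:0]
[1] read 'c'  n5⇒n13  ** P7@[0:1]
[2] read 'a'  n13⇒n10 (fail-walked)
[3] read 'b'  n10⇒n11  ** P1@[2:3],P2@[3:3]
[4] read 'a'  n11⇒n12  ** P6@[1:4]
[5] read 'b'  n12⇒n9 (fail-walked)  ** P1@[4:5],P2@[5:5],P5@[3:5]
[6] read 'a'  n9⇒n8 (fail-walked)
[7] read 'b'  n8⇒n9  ** P1@[6:7],P2@[7:7],P5@[5:7]
[8] read 'b'  n9⇒n6 (fail-walked)  ** P2@[8:8],P3@[7:8]
[9] read 'a'  n6⇒n8 (fail-walked)
[10] read 'a'  n8⇒n3 (fail-walked)
[11] read 'b'  n3⇒n4  ** P1@[10:11],P2@[11:11]
[12] read 'c'  n4⇒n7  ** P4@[10:12],P7@[11:12]
[13] read 'c'  n7⇒n2 (fail-walked)  ** P0@[12:13]
[14] read 'a'  n2⇒n10 (fail-walked)
[15] read 'b'  n10⇒n11  ** P1@[14:15],P2@[15:15]
[16] read 'c'  n11⇒n7 (fail-walked)  ** P4@[14:16],P7@[15:16]
[17] read 'c'  n7⇒n2 (fail-walked)  ** P0@[16:17]
[18] read 'a'  n2⇒n10 (fail-walked)
[19] read 'b'  n10⇒n11  ** P1@[18:19],P2@[19:19]
[20] read 'b'  n11⇒n6 (fail-walked)  ** P2@[20:20],P3@[19:20]
[21] read 'a'  n6⇒n8 (fail-walked)
[22] read 'b'  n8⇒n9  ** P1@[21:22],P2@[22:22],P5@[20:22]
[23] read 'c'  n9⇒n7 (fail-walked)  ** P4@[21:23],P7@[22:23]
[24] read 'a'  n7⇒n10 (fail-walked)
[25] read 'b'  n10⇒n11  ** P1@[24:25],P2@[25:25]
[26] read 'c'  n11⇒n7 (fail-walked)  ** P4@[24:26],P7@[25:26]
[27] read 'a'  n7⇒n10 (fail-walked)
[28] read 'a'  n10⇒n3 (fail-walked)
[29] read 'b'  n3⇒n4  ** P1@[28:29],P2@[29:29]
[30] read 'c'  n4⇒n7  ** P4@[28:30],P7@[29:30]
[31] read 'c'  n7⇒n2 (fail-walked)  ** P0@[30:31]
[32] read 'b'  n2⇒n5 (fail-walked)  ** P2@[32:32]
[33] read 'b'  n5⇒n6  ** P2@[33:33],P3@[32:33]
[34] read 'b'  n6⇒n6 (fail-walked)  ** P2@[34:34],P3@[33:34]
[35] read 'c'  n6⇒n13 (fail-walked)  ** P7@[34:35]
[36] read 'a'  n13⇒n10 (fail-walked)
[37] read 'b'  n10⇒n11  ** P1@[36:37],P2@[37:37]
[38] read 'c'  n11⇒n7 (fail-walked)  ** P4@[36:38],P7@[37:38]
[39] read 'c'  n7⇒n2 (fail-walked)  ** P0@[38:39]
[40] read 'a'  n2⇒n10 (fail-walked)
[41] read 'b'  n10⇒n11  ** P1@[40:41],P2@[41:41]
[42] read 'a'  n11⇒n12  ** P6@[39:42]
[43] read 'a'  n12⇒n3 (fail-walked)
[44] read 'c'  n3⇒n1 (fail-walked)
[45] read 'a'  n1⇒n10
[46] read 'b'  n10⇒n11  ** P1@[45:46],P2@[46:46]
[47] read 'b'  n11⇒n6 (fail-walked)  ** P2@[47:47],P3@[46:47]
[48] read 'a'  n6⇒n8 (fail-walked)

Matches: [[0,2],[1,7],[3,1],[3,2],[4,6],[5,1],[5,2],[5,5],[7,1],[7,2],[7,5],[8,2],[8,3],[11,1],[11,2],[12,4],[12,7],[13,0],[15,1],[15,2],[16,4],[16,7],[17,0],[19,1],[19,2],[20,2],[20,3],[22,1],[22,2],[22,5],[23,4],[23,7],[25,1],[25,2],[26,4],[26,7],[29,1],[29,2],[30,4],[30,7],[31,0],[32,2],[33,2],[33,3],[34,2],[34,3],[35,7],[37,1],[37,2],[38,4],[38,7],[39,0],[41,1],[41,2],[42,6],[46,1],[46,2],[47,2],[47,3]]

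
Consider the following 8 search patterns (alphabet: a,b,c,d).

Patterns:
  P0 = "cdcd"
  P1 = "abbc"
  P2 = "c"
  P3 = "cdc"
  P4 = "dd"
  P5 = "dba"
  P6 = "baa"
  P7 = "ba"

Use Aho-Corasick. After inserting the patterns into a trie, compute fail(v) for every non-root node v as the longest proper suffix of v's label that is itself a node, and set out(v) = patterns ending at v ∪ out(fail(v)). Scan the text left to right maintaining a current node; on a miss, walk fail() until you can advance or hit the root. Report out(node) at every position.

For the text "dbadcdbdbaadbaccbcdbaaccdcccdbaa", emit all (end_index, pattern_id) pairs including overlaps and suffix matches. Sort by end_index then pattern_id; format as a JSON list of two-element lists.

Construct AC machine:
Trie (insert patterns):
  0='ε' goto a→5 b→13 c→1 d→9
  1='c' goto d→2  ←P2
  2='cd' goto c→3
  3='cdc' goto d→4  ←P3
  4='cdcd' goto ·  ←P0
  5='a' goto b→6
  6='ab' goto b→7
  7='abb' goto c→8
  8='abbc' goto ·  ←P1
  9='d' goto b→11 d→10
  10='dd' goto ·  ←P4
  11='db' goto a→12
  12='dba' goto ·  ←P5
  13='b' goto a→14
  14='ba' goto a→15  ←P7
  15='baa' goto ·  ←P6

BFS fail/out derivation:
  fail(1) 'c': from fail(0)=0 chase 'c': 0 ⇒ 0;  out={2}∪out(0)={2}
  fail(5) 'a': from fail(0)=0 chase 'a': 0 ⇒ 0;  out=∅∪out(0)=∅
  fail(9) 'd': from fail(0)=0 chase 'd': 0 ⇒ 0;  out=∅∪out(0)=∅
  fail(13) 'b': from fail(0)=0 chase 'b': 0 ⇒ 0;  out=∅∪out(0)=∅
  fail(2) 'cd': from fail(1)=0 chase 'd': 0 ⇒ 9;  out=∅∪out(9)=∅
  fail(6) 'ab': from fail(5)=0 chase 'b': 0 ⇒ 13;  out=∅∪out(13)=∅
  fail(10) 'dd': from fail(9)=0 chase 'd': 0 ⇒ 9;  out={4}∪out(9)={4}
  fail(11) 'db': from fail(9)=0 chase 'b': 0 ⇒ 13;  out=∅∪out(13)=∅
  fail(14) 'ba': from fail(13)=0 chase 'a': 0 ⇒ 5;  out={7}∪out(5)={7}
  fail(3) 'cdc': from fail(2)=9 chase 'c': 9→0 ⇒ 1;  out={3}∪out(1)={2,3}
  fail(7) 'abb': from fail(6)=13 chase 'b': 13→0 ⇒ 13;  out=∅∪out(13)=∅
  fail(12) 'dba': from fail(11)=13 chase 'a': 13 ⇒ 14;  out={5}∪out(14)={5,7}
  fail(15) 'baa': from fail(14)=5 chase 'a': 5→0 ⇒ 5;  out={6}∪out(5)={6}
  fail(4) 'cdcd': from fail(3)=1 chase 'd': 1 ⇒ 2;  out={0}∪out(2)={0}
  fail(8) 'abbc': from fail(7)=13 chase 'c': 13→0 ⇒ 1;  out={1}∪out(1)={1,2}

Run:
[0] read 'd'  n0⇒n9
[1] read 'b'  n9⇒n11
[2] read 'a'  n11⇒n12  ** P5@[0:2],P7@[1:2]
[3] read 'd'  n12⇒n9 ·f
[4] read 'c'  n9⇒n1 ·f  ** P2@[4:4]
[5] read 'd'  n1⇒n2
[6] read 'b'  n2⇒n11 ·f
[7] read 'd'  n11⇒n9 ·f
[8] read 'b'  n9⇒n11
[9] read 'a'  n11⇒n12  ** P5@[7:9],P7@[8:9]
[10] read 'a'  n12⇒n15 ·f  ** P6@[8:10]
[11] read 'd'  n15⇒n9 ·f
[12] read 'b'  n9⇒n11
[13] read 'a'  n11⇒n12  ** P5@[11:13],P7@[12:13]
[14] read 'c'  n12⇒n1 ·f  ** P2@[14:14]
[15] read 'c'  n1⇒n1 ·f  ** P2@[15:15]
[16] read 'b'  n1⇒n13 ·f
[17] read 'c'  n13⇒n1 ·f  ** P2@[17:17]
[18] read 'd'  n1⇒n2
[19] read 'b'  n2⇒n11 ·f
[20] read 'a'  n11⇒n12  ** P5@[18:20],P7@[19:20]
[21] read 'a'  n12⇒n15 ·f  ** P6@[19:21]
[22] read 'c'  n15⇒n1 ·f  ** P2@[22:22]
[23] read 'c'  n1⇒n1 ·f  ** P2@[23:23]
[24] read 'd'  n1⇒n2
[25] read 'c'  n2⇒n3  ** P2@[25:25],P3@[23:25]
[26] read 'c'  n3⇒n1 ·f  ** P2@[26:26]
[27] read 'c'  n1⇒n1 ·f  ** P2@[27:27]
[28] read 'd'  n1⇒n2
[29] read 'b'  n2⇒n11 ·f
[30] read 'a'  n11⇒n12  ** P5@[28:30],P7@[29:30]
[31] read 'a'  n12⇒n15 ·f  ** P6@[29:31]

Result: [[2,5],[2,7],[4,2],[9,5],[9,7],[10,6],[13,5],[13,7],[14,2],[15,2],[17,2],[20,5],[20,7],[21,6],[22,2],[23,2],[25,2],[25,3],[26,2],[27,2],[30,5],[30,7],[31,6]]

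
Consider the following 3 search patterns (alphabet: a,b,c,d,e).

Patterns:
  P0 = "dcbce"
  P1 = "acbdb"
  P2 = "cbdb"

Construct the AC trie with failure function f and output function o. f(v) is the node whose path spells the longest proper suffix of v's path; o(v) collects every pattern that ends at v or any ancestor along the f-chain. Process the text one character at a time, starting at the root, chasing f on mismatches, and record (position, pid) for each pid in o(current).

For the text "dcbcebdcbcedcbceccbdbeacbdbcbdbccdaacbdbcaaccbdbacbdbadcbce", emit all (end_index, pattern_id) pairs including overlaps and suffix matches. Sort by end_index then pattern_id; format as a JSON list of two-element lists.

Build:
Trie nodes:
  n0 'ε': a→6 c→11 d→1
  n1 'd': c→2
  n2 'dc': b→3
  n3 'dcb': c→4
  n4 'dcbc': e→5
  n5 'dcbce': ·  ←P0
  n6 'a': c→7
  n7 'ac': b→8
  n8 'acb': d→9
  n9 'acbd': b→10
  n10 'acbdb': ·  ←P1
  n11 'c': b→12
  n12 'cb': d→13
  n13 'cbd': b→14
  n14 'cbdb': ·  ←P2

Failure links (BFS by depth):
  fail(1) 'd': from fail(0)=0 chase 'd': 0 ⇒ 0;  out=∅∪out(0)=∅
  fail(6) 'a': from fail(0)=0 chase 'a': 0 ⇒ 0;  out=∅∪out(0)=∅
  fail(11) 'c': from fail(0)=0 chase 'c': 0 ⇒ 0;  out=∅∪out(0)=∅
  fail(2) 'dc': from fail(1)=0 chase 'c': 0 ⇒ 11;  out=∅∪out(11)=∅
  fail(7) 'ac': from fail(6)=0 chase 'c': 0 ⇒ 11;  out=∅∪out(11)=∅
  fail(12) 'cb': from fail(11)=0 chase 'b': 0 ⇒ 0;  out=∅∪out(0)=∅
  fail(3) 'dcb': from fail(2)=11 chase 'b': 11 ⇒ 12;  out=∅∪out(12)=∅
  fail(8) 'acb': from fail(7)=11 chase 'b': 11 ⇒ 12;  out=∅∪out(12)=∅
  fail(13) 'cbd': from fail(12)=0 chase 'd': 0 ⇒ 1;  out=∅∪out(1)=∅
  fail(4) 'dcbc': from fail(3)=12 chase 'c': 12→0 ⇒ 11;  out=∅∪out(11)=∅
  fail(9) 'acbd': from fail(8)=12 chase 'd': 12 ⇒ 13;  out=∅∪out(13)=∅
  fail(14) 'cbdb': from fail(13)=1 chase 'b': 1→0 ⇒ 0;  out={2}∪out(0)={2}
  fail(5) 'dcbce': from fail(4)=11 chase 'e': 11→0 ⇒ 0;  out={0}∪out(0)={0}
  fail(10) 'acbdb': from fail(9)=13 chase 'b': 13 ⇒ 14;  out={1}∪out(14)={1,2}

Run:
i=0 'd': node 0→1
i=1 'c': node 1→2
i=2 'b': node 2→3
i=3 'c': node 3→4
i=4 'e': node 4→5  ** P0@[0:4]
i=5 'b': node 5→0 (via fail)
i=6 'd': node 0→1
i=7 'c': node 1→2
i=8 'b': node 2→3
i=9 'c': node 3→4
i=10 'e': node 4→5  ** P0@[6:10]
i=11 'd': node 5→1 (via fail)
i=12 'c': node 1→2
i=13 'b': node 2→3
i=14 'c': node 3→4
i=15 'e': node 4→5  ** P0@[11:15]
i=16 'c': node 5→11 (via fail)
i=17 'c': node 11→11 (via fail)
i=18 'b': node 11→12
i=19 'd': node 12→13
i=20 'b': node 13→14  ** P2@[17:20]
i=21 'e': node 14→0 (via fail)
i=22 'a': node 0→6
i=23 'c': node 6→7
i=24 'b': node 7→8
i=25 'd': node 8→9
i=26 'b': node 9→10  ** P1@[22:26],P2@[23:26]
i=27 'c': node 10→11 (via fail)
i=28 'b': node 11→12
i=29 'd': node 12→13
i=30 'b': node 13→14  ** P2@[27:30]
i=31 'c': node 14→11 (via fail)
i=32 'c': node 11→11 (via fail)
i=33 'd': node 11→1 (via fail)
i=34 'a': node 1→6 (via fail)
i=35 'a': node 6→6 (via fail)
i=36 'c': node 6→7
i=37 'b': node 7→8
i=38 'd': node 8→9
i=39 'b': node 9→10  ** P1@[35:39],P2@[36:39]
i=40 'c': node 10→11 (via fail)
i=41 'a': node 11→6 (via fail)
i=42 'a': node 6→6 (via fail)
i=43 'c': node 6→7
i=44 'c': node 7→11 (via fail)
i=45 'b': node 11→12
i=46 'd': node 12→13
i=47 'b': node 13→14  ** P2@[44:47]
i=48 'a': node 14→6 (via fail)
i=49 'c': node 6→7
i=50 'b': node 7→8
i=51 'd': node 8→9
i=52 'b': node 9→10  ** P1@[48:52],P2@[49:52]
i=53 'a': node 10→6 (via fail)
i=54 'd': node 6→1 (via fail)
i=55 'c': node 1→2
i=56 'b': node 2→3
i=57 'c': node 3→4
i=58 'e': node 4→5  ** P0@[54:58]

Result: [[4,0],[10,0],[15,0],[20,2],[26,1],[26,2],[30,2],[39,1],[39,2],[47,2],[52,1],[52,2],[58,0]]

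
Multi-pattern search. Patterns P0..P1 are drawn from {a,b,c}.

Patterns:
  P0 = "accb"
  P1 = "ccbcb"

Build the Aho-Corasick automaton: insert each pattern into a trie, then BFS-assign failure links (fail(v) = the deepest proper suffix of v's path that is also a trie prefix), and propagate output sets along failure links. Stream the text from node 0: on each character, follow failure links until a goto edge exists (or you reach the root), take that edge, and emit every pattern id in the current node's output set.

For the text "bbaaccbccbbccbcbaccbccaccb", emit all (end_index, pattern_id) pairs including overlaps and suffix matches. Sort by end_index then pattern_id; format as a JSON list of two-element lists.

Build:
Trie (insert patterns):
  n0 'ε': a→1 c→5
  n1 'a': c→2
  n2 'ac': c→3
  n3 'acc': b→4
  n4 'accb': ·  [P0 ends]
  n5 'c': c→6
  n6 'cc': b→7
  n7 'ccb': c→8
  n8 'ccbc': b→9
  n9 'ccbcb': ·  [P1 ends]

Failure links (BFS by depth):
  n1('a'): parent n0 fail=0; on 'a' 0 → fail=0;  out ∅∪∅=∅
  n5('c'): parent n0 fail=0; on 'c' 0 → fail=0;  out ∅∪∅=∅
  n2('ac'): parent n1 fail=0; on 'c' 0 → fail=5;  out ∅∪∅=∅
  n6('cc'): parent n5 fail=0; on 'c' 0 → fail=5;  out ∅∪∅=∅
  n3('acc'): parent n2 fail=5; on 'c' 5 → fail=6;  out ∅∪∅=∅
  n7('ccb'): parent n6 fail=5; on 'b' 5→0 → fail=0;  out ∅∪∅=∅
  n4('accb'): parent n3 fail=6; on 'b' 6 → fail=7;  out {0}∪∅={0}
  n8('ccbc'): parent n7 fail=0; on 'c' 0 → fail=5;  out ∅∪∅=∅
  n9('ccbcb'): parent n8 fail=5; on 'b' 5→0 → fail=0;  out {1}∪∅={1}

Text stream:
pos 0 'b': at 0
pos 1 'b': at 0
pos 2 'a': at 1
pos 3 'a': at 1 ·f
pos 4 'c': at 2
pos 5 'c': at 3
pos 6 'b': at 4  ** P0@[3:6]
pos 7 'c': at 8 ·f
pos 8 'c': at 6 ·f
pos 9 'b': at 7
pos 10 'b': at 0 ·f
pos 11 'c': at 5
pos 12 'c': at 6
pos 13 'b': at 7
pos 14 'c': at 8
pos 15 'b': at 9  ** P1@[11:15]
pos 16 'a': at 1 ·f
pos 17 'c': at 2
pos 18 'c': at 3
pos 19 'b': at 4  ** P0@[16:19]
pos 20 'c': at 8 ·f
pos 21 'c': at 6 ·f
pos 22 'a': at 1 ·f
pos 23 'c': at 2
pos 24 'c': at 3
pos 25 'b': at 4  ** P0@[22:25]

Matches: [[6,0],[15,1],[19,0],[25,0]]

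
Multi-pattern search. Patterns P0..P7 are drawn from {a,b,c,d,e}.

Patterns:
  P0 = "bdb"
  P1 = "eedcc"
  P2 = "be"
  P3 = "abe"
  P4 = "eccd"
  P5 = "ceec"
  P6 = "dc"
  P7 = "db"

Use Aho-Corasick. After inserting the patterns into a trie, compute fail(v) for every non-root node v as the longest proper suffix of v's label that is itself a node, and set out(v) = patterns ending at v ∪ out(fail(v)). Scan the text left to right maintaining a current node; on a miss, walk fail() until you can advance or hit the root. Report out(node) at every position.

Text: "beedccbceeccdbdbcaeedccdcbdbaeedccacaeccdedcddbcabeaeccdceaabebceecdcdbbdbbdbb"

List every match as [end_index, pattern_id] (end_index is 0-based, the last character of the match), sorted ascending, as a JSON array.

Build:
Trie nodes:
  0='ε' goto a→10 b→1 c→16 d→20 e→4
  1='b' goto d→2 e→9
  2='bd' goto b→3
  3='bdb' goto ·  [P0 ends]
  4='e' goto c→13 e→5
  5='ee' goto d→6
  6='eed' goto c→7
  7='eedc' goto c→8
  8='eedcc' goto ·  [P1 ends]
  9='be' goto ·  [P2 ends]
  10='a' goto b→11
  11='ab' goto e→12
  12='abe' goto ·  [P3 ends]
  13='ec' goto c→14
  14='ecc' goto d→15
  15='eccd' goto ·  [P4 ends]
  16='c' goto e→17
  17='ce' goto e→18
  18='cee' goto c→19
  19='ceec' goto ·  [P5 ends]
  20='d' goto b→22 c→21
  21='dc' goto ·  [P6 ends]
  22='db' goto ·  [P7 ends]

Failure links (BFS by depth):
  fail(1) 'b': from fail(0)=0 chase 'b': 0 ⇒ 0;  out=∅∪out(0)=∅
  fail(4) 'e': from fail(0)=0 chase 'e': 0 ⇒ 0;  out=∅∪out(0)=∅
  fail(10) 'a': from fail(0)=0 chase 'a': 0 ⇒ 0;  out=∅∪out(0)=∅
  fail(16) 'c': from fail(0)=0 chase 'c': 0 ⇒ 0;  out=∅∪out(0)=∅
  fail(20) 'd': from fail(0)=0 chase 'd': 0 ⇒ 0;  out=∅∪out(0)=∅
  fail(2) 'bd': from fail(1)=0 chase 'd': 0 ⇒ 20;  out=∅∪out(20)=∅
  fail(5) 'ee': from fail(4)=0 chase 'e': 0 ⇒ 4;  out=∅∪out(4)=∅
  fail(9) 'be': from fail(1)=0 chase 'e': 0 ⇒ 4;  out={2}∪out(4)={2}
  fail(11) 'ab': from fail(10)=0 chase 'b': 0 ⇒ 1;  out=∅∪out(1)=∅
  fail(13) 'ec': from fail(4)=0 chase 'c': 0 ⇒ 16;  out=∅∪out(16)=∅
  fail(17) 'ce': from fail(16)=0 chase 'e': 0 ⇒ 4;  out=∅∪out(4)=∅
  fail(21) 'dc': from fail(20)=0 chase 'c': 0 ⇒ 16;  out={6}∪out(16)={6}
  fail(22) 'db': from fail(20)=0 chase 'b': 0 ⇒ 1;  out={7}∪out(1)={7}
  fail(3) 'bdb': from fail(2)=20 chase 'b': 20 ⇒ 22;  out={0}∪out(22)={0,7}
  fail(6) 'eed': from fail(5)=4 chase 'd': 4→0 ⇒ 20;  out=∅∪out(20)=∅
  fail(12) 'abe': from fail(11)=1 chase 'e': 1 ⇒ 9;  out={3}∪out(9)={2,3}
  fail(14) 'ecc': from fail(13)=16 chase 'c': 16→0 ⇒ 16;  out=∅∪out(16)=∅
  fail(18) 'cee': from fail(17)=4 chase 'e': 4 ⇒ 5;  out=∅∪out(5)=∅
  fail(7) 'eedc': from fail(6)=20 chase 'c': 20 ⇒ 21;  out=∅∪out(21)={6}
  fail(15) 'eccd': from fail(14)=16 chase 'd': 16→0 ⇒ 20;  out={4}∪out(20)={4}
  fail(19) 'ceec': from fail(18)=5 chase 'c': 5→4 ⇒ 13;  out={5}∪out(13)={5}
  fail(8) 'eedcc': from fail(7)=21 chase 'c': 21→16→0 ⇒ 16;  out={1}∪out(16)={1}

Scan:
pos 0 'b': at 1
pos 1 'e': at 9  emit P2@[0:1]
pos 2 'e': at 5 (via fail)
pos 3 'd': at 6
pos 4 'c': at 7  emit P6@[3:4]
pos 5 'c': at 8  emit P1@[1:5]
pos 6 'b': at 1 (via fail)
pos 7 'c': at 16 (via fail)
pos 8 'e': at 17
pos 9 'e': at 18
pos 10 'c': at 19  emit P5@[7:10]
pos 11 'c': at 14 (via fail)
pos 12 'd': at 15  emit P4@[9:12]
pos 13 'b': at 22 (via fail)  emit P7@[12:13]
pos 14 'd': at 2 (via fail)
pos 15 'b': at 3  emit P0@[13:15],P7@[14:15]
pos 16 'c': at 16 (via fail)
pos 17 'a': at 10 (via fail)
pos 18 'e': at 4 (via fail)
pos 19 'e': at 5
pos 20 'd': at 6
pos 21 'c': at 7  emit P6@[20:21]
pos 22 'c': at 8  emit P1@[18:22]
pos 23 'd': at 20 (via fail)
pos 24 'c': at 21  emit P6@[23:24]
pos 25 'b': at 1 (via fail)
pos 26 'd': at 2
pos 27 'b': at 3  emit P0@[25:27],P7@[26:27]
pos 28 'a': at 10 (via fail)
pos 29 'e': at 4 (via fail)
pos 30 'e': at 5
pos 31 'd': at 6
pos 32 'c': at 7  emit P6@[31:32]
pos 33 'c': at 8  emit P1@[29:33]
pos 34 'a': at 10 (via fail)
pos 35 'c': at 16 (via fail)
pos 36 'a': at 10 (via fail)
pos 37 'e': at 4 (via fail)
pos 38 'c': at 13
pos 39 'c': at 14
pos 40 'd': at 15  emit P4@[37:40]
pos 41 'e': at 4 (via fail)
pos 42 'd': at 20 (via fail)
pos 43 'c': at 21  emit P6@[42:43]
pos 44 'd': at 20 (via fail)
pos 45 'd': at 20 (via fail)
pos 46 'b': at 22  emit P7@[45:46]
pos 47 'c': at 16 (via fail)
pos 48 'a': at 10 (via fail)
pos 49 'b': at 11
pos 50 'e': at 12  emit P2@[49:50],P3@[48:50]
pos 51 'a': at 10 (via fail)
pos 52 'e': at 4 (via fail)
pos 53 'c': at 13
pos 54 'c': at 14
pos 55 'd': at 15  emit P4@[52:55]
pos 56 'c': at 21 (via fail)  emit P6@[55:56]
pos 57 'e': at 17 (via fail)
pos 58 'a': at 10 (via fail)
pos 59 'a': at 10 (via fail)
pos 60 'b': at 11
pos 61 'e': at 12  emit P2@[60:61],P3@[59:61]
pos 62 'b': at 1 (via fail)
pos 63 'c': at 16 (via fail)
pos 64 'e': at 17
pos 65 'e': at 18
pos 66 'c': at 19  emit P5@[63:66]
pos 67 'd': at 20 (via fail)
pos 68 'c': at 21  emit P6@[67:68]
pos 69 'd': at 20 (via fail)
pos 70 'b': at 22  emit P7@[69:70]
pos 71 'b': at 1 (via fail)
pos 72 'd': at 2
pos 73 'b': at 3  emit P0@[71:73],P7@[72:73]
pos 74 'b': at 1 (via fail)
pos 75 'd': at 2
pos 76 'b': at 3  emit P0@[74:76],P7@[75:76]
pos 77 'b': at 1 (via fail)

Matches: [[1,2],[4,6],[5,1],[10,5],[12,4],[13,7],[15,0],[15,7],[21,6],[22,1],[24,6],[27,0],[27,7],[32,6],[33,1],[40,4],[43,6],[46,7],[50,2],[50,3],[55,4],[56,6],[61,2],[61,3],[66,5],[68,6],[70,7],[73,0],[73,7],[76,0],[76,7]]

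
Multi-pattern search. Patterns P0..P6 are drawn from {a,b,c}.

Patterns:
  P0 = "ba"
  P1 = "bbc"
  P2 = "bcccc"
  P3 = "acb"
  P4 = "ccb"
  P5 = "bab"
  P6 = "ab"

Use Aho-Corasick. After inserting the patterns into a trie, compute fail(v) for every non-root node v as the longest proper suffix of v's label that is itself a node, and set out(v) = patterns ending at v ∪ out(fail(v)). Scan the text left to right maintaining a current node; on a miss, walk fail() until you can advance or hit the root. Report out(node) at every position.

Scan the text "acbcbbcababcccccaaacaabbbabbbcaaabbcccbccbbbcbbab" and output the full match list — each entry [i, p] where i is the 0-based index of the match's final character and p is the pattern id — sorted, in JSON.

Build:
Trie nodes:
  0='ε' goto a→9 b→1 c→12
  1='b' goto a→2 b→3 c→5
  2='ba' goto b→15  ←P0
  3='bb' goto c→4
  4='bbc' goto ·  ←P1
  5='bc' goto c→6
  6='bcc' goto c→7
  7='bccc' goto c→8
  8='bcccc' goto ·  ←P2
  9='a' goto b→16 c→10
  10='ac' goto b→11
  11='acb' goto ·  ←P3
  12='c' goto c→13
  13='cc' goto b→14
  14='ccb' goto ·  ←P4
  15='bab' goto ·  ←P5
  16='ab' goto ·  ←P6

Failure links (BFS by depth):
  fail(1) 'b': from fail(0)=0 chase 'b': 0 ⇒ 0;  out=∅∪out(0)=∅
  fail(9) 'a': from fail(0)=0 chase 'a': 0 ⇒ 0;  out=∅∪out(0)=∅
  fail(12) 'c': from fail(0)=0 chase 'c': 0 ⇒ 0;  out=∅∪out(0)=∅
  fail(2) 'ba': from fail(1)=0 chase 'a': 0 ⇒ 9;  out={0}∪out(9)={0}
  fail(3) 'bb': from fail(1)=0 chase 'b': 0 ⇒ 1;  out=∅∪out(1)=∅
  fail(5) 'bc': from fail(1)=0 chase 'c': 0 ⇒ 12;  out=∅∪out(12)=∅
  fail(10) 'ac': from fail(9)=0 chase 'c': 0 ⇒ 12;  out=∅∪out(12)=∅
  fail(13) 'cc': from fail(12)=0 chase 'c': 0 ⇒ 12;  out=∅∪out(12)=∅
  fail(16) 'ab': from fail(9)=0 chase 'b': 0 ⇒ 1;  out={6}∪out(1)={6}
  fail(4) 'bbc': from fail(3)=1 chase 'c': 1 ⇒ 5;  out={1}∪out(5)={1}
  fail(6) 'bcc': from fail(5)=12 chase 'c': 12 ⇒ 13;  out=∅∪out(13)=∅
  fail(11) 'acb': from fail(10)=12 chase 'b': 12→0 ⇒ 1;  out={3}∪out(1)={3}
  fail(14) 'ccb': from fail(13)=12 chase 'b': 12→0 ⇒ 1;  out={4}∪out(1)={4}
  fail(15) 'bab': from fail(2)=9 chase 'b': 9 ⇒ 16;  out={5}∪out(16)={5,6}
  fail(7) 'bccc': from fail(6)=13 chase 'c': 13→12 ⇒ 13;  out=∅∪out(13)=∅
  fail(8) 'bcccc': from fail(7)=13 chase 'c': 13→12 ⇒ 13;  out={2}∪out(13)={2}

Text stream:
[0] read 'a'  n0⇒n9
[1] read 'c'  n9⇒n10
[2] read 'b'  n10⇒n11  emit P3@[0:2]
[3] read 'c'  n11⇒n5 ·f
[4] read 'b'  n5⇒n1 ·f
[5] read 'b'  n1⇒n3
[6] read 'c'  n3⇒n4  emit P1@[4:6]
[7] read 'a'  n4⇒n9 ·f
[8] read 'b'  n9⇒n16  emit P6@[7:8]
[9] read 'a'  n16⇒n2 ·f  emit P0@[8:9]
[10] read 'b'  n2⇒n15  emit P5@[8:10],P6@[9:10]
[11] read 'c'  n15⇒n5 ·f
[12] read 'c'  n5⇒n6
[13] read 'c'  n6⇒n7
[14] read 'c'  n7⇒n8  emit P2@[10:14]
[15] read 'c'  n8⇒n13 ·f
[16] read 'a'  n13⇒n9 ·f
[17] read 'a'  n9⇒n9 ·f
[18] read 'a'  n9⇒n9 ·f
[19] read 'c'  n9⇒n10
[20] read 'a'  n10⇒n9 ·f
[21] read 'a'  n9⇒n9 ·f
[22] read 'b'  n9⇒n16  emit P6@[21:22]
[23] read 'b'  n16⇒n3 ·f
[24] read 'b'  n3⇒n3 ·f
[25] read 'a'  n3⇒n2 ·f  emit P0@[24:25]
[26] read 'b'  n2⇒n15  emit P5@[24:26],P6@[25:26]
[27] read 'b'  n15⇒n3 ·f
[28] read 'b'  n3⇒n3 ·f
[29] read 'c'  n3⇒n4  emit P1@[27:29]
[30] read 'a'  n4⇒n9 ·f
[31] read 'a'  n9⇒n9 ·f
[32] read 'a'  n9⇒n9 ·f
[33] read 'b'  n9⇒n16  emit P6@[32:33]
[34] read 'b'  n16⇒n3 ·f
[35] read 'c'  n3⇒n4  emit P1@[33:35]
[36] read 'c'  n4⇒n6 ·f
[37] read 'c'  n6⇒n7
[38] read 'b'  n7⇒n14 ·f  emit P4@[36:38]
[39] read 'c'  n14⇒n5 ·f
[40] read 'c'  n5⇒n6
[41] read 'b'  n6⇒n14 ·f  emit P4@[39:41]
[42] read 'b'  n14⇒n3 ·f
[43] read 'b'  n3⇒n3 ·f
[44] read 'c'  n3⇒n4  emit P1@[42:44]
[45] read 'b'  n4⇒n1 ·f
[46] read 'b'  n1⇒n3
[47] read 'a'  n3⇒n2 ·f  emit P0@[46:47]
[48] read 'b'  n2⇒n15  emit P5@[46:48],P6@[47:48]

Matches: [[2,3],[6,1],[8,6],[9,0],[10,5],[10,6],[14,2],[22,6],[25,0],[26,5],[26,6],[29,1],[33,6],[35,1],[38,4],[41,4],[44,1],[47,0],[48,5],[48,6]]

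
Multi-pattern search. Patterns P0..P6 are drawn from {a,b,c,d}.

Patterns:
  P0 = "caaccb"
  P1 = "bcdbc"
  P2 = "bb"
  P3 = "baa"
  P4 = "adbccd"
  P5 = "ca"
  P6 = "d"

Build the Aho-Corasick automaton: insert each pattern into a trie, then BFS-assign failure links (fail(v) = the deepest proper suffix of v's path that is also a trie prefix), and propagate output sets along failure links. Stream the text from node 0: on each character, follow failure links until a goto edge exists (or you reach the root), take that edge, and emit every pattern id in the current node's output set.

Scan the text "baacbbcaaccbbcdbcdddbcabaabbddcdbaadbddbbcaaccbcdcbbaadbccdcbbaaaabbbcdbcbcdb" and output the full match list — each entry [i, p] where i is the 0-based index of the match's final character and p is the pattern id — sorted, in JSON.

Construct AC machine:
Trie (insert patterns):
  n0 'ε': a→15 b→7 c→1 d→21
  n1 'c': a→2
  n2 'ca': a→3  ←P5
  n3 'caa': c→4
  n4 'caac': c→5
  n5 'caacc': b→6
  n6 'caaccb': ·  ←P0
  n7 'b': a→13 b→12 c→8
  n8 'bc': d→9
  n9 'bcd': b→10
  n10 'bcdb': c→11
  n11 'bcdbc': ·  ←P1
  n12 'bb': ·  ←P2
  n13 'ba': a→14
  n14 'baa': ·  ←P3
  n15 'a': d→16
  n16 'ad': b→17
  n17 'adb': c→18
  n18 'adbc': c→19
  n19 'adbcc': d→20
  n20 'adbccd': ·  ←P4
  n21 'd': ·  ←P6

Failure links (BFS by depth):
  n1('c'): parent n0 fail=0; on 'c' 0 → fail=0;  out ∅∪∅=∅
  n7('b'): parent n0 fail=0; on 'b' 0 → fail=0;  out ∅∪∅=∅
  n15('a'): parent n0 fail=0; on 'a' 0 → fail=0;  out ∅∪∅=∅
  n21('d'): parent n0 fail=0; on 'd' 0 → fail=0;  out {6}∪∅={6}
  n2('ca'): parent n1 fail=0; on 'a' 0 → fail=15;  out {5}∪∅={5}
  n8('bc'): parent n7 fail=0; on 'c' 0 → fail=1;  out ∅∪∅=∅
  n12('bb'): parent n7 fail=0; on 'b' 0 → fail=7;  out {2}∪∅={2}
  n13('ba'): parent n7 fail=0; on 'a' 0 → fail=15;  out ∅∪∅=∅
  n16('ad'): parent n15 fail=0; on 'd' 0 → fail=21;  out ∅∪{6}={6}
  n3('caa'): parent n2 fail=15; on 'a' 15→0 → fail=15;  out ∅∪∅=∅
  n9('bcd'): parent n8 fail=1; on 'd' 1→0 → fail=21;  out ∅∪{6}={6}
  n14('baa'): parent n13 fail=15; on 'a' 15→0 → fail=15;  out {3}∪∅={3}
  n17('adb'): parent n16 fail=21; on 'b' 21→0 → fail=7;  out ∅∪∅=∅
  n4('caac'): parent n3 fail=15; on 'c' 15→0 → fail=1;  out ∅∪∅=∅
  n10('bcdb'): parent n9 fail=21; on 'b' 21→0 → fail=7;  out ∅∪∅=∅
  n18('adbc'): parent n17 fail=7; on 'c' 7 → fail=8;  out ∅∪∅=∅
  n5('caacc'): parent n4 fail=1; on 'c' 1→0 → fail=1;  out ∅∪∅=∅
  n11('bcdbc'): parent n10 fail=7; on 'c' 7 → fail=8;  out {1}∪∅={1}
  n19('adbcc'): parent n18 fail=8; on 'c' 8→1→0 → fail=1;  out ∅∪∅=∅
  n6('caaccb'): parent n5 fail=1; on 'b' 1→0 → fail=7;  out {0}∪∅={0}
  n20('adbccd'): parent n19 fail=1; on 'd' 1→0 → fail=21;  out {4}∪{6}={4,6}

Run:
pos 0 'b': at 7
pos 1 'a': at 13
pos 2 'a': at 14  emit P3@[0:2]
pos 3 'c': at 1 (via fail)
pos 4 'b': at 7 (via fail)
pos 5 'b': at 12  emit P2@[4:5]
pos 6 'c': at 8 (via fail)
pos 7 'a': at 2 (via fail)  emit P5@[6:7]
pos 8 'a': at 3
pos 9 'c': at 4
pos 10 'c': at 5
pos 11 'b': at 6  emit P0@[6:11]
pos 12 'b': at 12 (via fail)  emit P2@[11:12]
pos 13 'c': at 8 (via fail)
pos 14 'd': at 9  emit P6@[14:14]
pos 15 'b': at 10
pos 16 'c': at 11  emit P1@[12:16]
pos 17 'd': at 9 (via fail)  emit P6@[17:17]
pos 18 'd': at 21 (via fail)  emit P6@[18:18]
pos 19 'd': at 21 (via fail)  emit P6@[19:19]
pos 20 'b': at 7 (via fail)
pos 21 'c': at 8
pos 22 'a': at 2 (via fail)  emit P5@[21:22]
pos 23 'b': at 7 (via fail)
pos 24 'a': at 13
pos 25 'a': at 14  emit P3@[23:25]
pos 26 'b': at 7 (via fail)
pos 27 'b': at 12  emit P2@[26:27]
pos 28 'd': at 21 (via fail)  emit P6@[28:28]
pos 29 'd': at 21 (via fail)  emit P6@[29:29]
pos 30 'c': at 1 (via fail)
pos 31 'd': at 21 (via fail)  emit P6@[31:31]
pos 32 'b': at 7 (via fail)
pos 33 'a': at 13
pos 34 'a': at 14  emit P3@[32:34]
pos 35 'd': at 16 (via fail)  emit P6@[35:35]
pos 36 'b': at 17
pos 37 'd': at 21 (via fail)  emit P6@[37:37]
pos 38 'd': at 21 (via fail)  emit P6@[38:38]
pos 39 'b': at 7 (via fail)
pos 40 'b': at 12  emit P2@[39:40]
pos 41 'c': at 8 (via fail)
pos 42 'a': at 2 (via fail)  emit P5@[41:42]
pos 43 'a': at 3
pos 44 'c': at 4
pos 45 'c': at 5
pos 46 'b': at 6  emit P0@[41:46]
pos 47 'c': at 8 (via fail)
pos 48 'd': at 9  emit P6@[48:48]
pos 49 'c': at 1 (via fail)
pos 50 'b': at 7 (via fail)
pos 51 'b': at 12  emit P2@[50:51]
pos 52 'a': at 13 (via fail)
pos 53 'a': at 14  emit P3@[51:53]
pos 54 'd': at 16 (via fail)  emit P6@[54:54]
pos 55 'b': at 17
pos 56 'c': at 18
pos 57 'c': at 19
pos 58 'd': at 20  emit P4@[53:58],P6@[58:58]
pos 59 'c': at 1 (via fail)
pos 60 'b': at 7 (via fail)
pos 61 'b': at 12  emit P2@[60:61]
pos 62 'a': at 13 (via fail)
pos 63 'a': at 14  emit P3@[61:63]
pos 64 'a': at 15 (via fail)
pos 65 'a': at 15 (via fail)
pos 66 'b': at 7 (via fail)
pos 67 'b': at 12  emit P2@[66:67]
pos 68 'b': at 12 (via fail)  emit P2@[67:68]
pos 69 'c': at 8 (via fail)
pos 70 'd': at 9  emit P6@[70:70]
pos 71 'b': at 10
pos 72 'c': at 11  emit P1@[68:72]
pos 73 'b': at 7 (via fail)
pos 74 'c': at 8
pos 75 'd': at 9  emit P6@[75:75]
pos 76 'b': at 10

Result: [[2,3],[5,2],[7,5],[11,0],[12,2],[14,6],[16,1],[17,6],[18,6],[19,6],[22,5],[25,3],[27,2],[28,6],[29,6],[31,6],[34,3],[35,6],[37,6],[38,6],[40,2],[42,5],[46,0],[48,6],[51,2],[53,3],[54,6],[58,4],[58,6],[61,2],[63,3],[67,2],[68,2],[70,6],[72,1],[75,6]]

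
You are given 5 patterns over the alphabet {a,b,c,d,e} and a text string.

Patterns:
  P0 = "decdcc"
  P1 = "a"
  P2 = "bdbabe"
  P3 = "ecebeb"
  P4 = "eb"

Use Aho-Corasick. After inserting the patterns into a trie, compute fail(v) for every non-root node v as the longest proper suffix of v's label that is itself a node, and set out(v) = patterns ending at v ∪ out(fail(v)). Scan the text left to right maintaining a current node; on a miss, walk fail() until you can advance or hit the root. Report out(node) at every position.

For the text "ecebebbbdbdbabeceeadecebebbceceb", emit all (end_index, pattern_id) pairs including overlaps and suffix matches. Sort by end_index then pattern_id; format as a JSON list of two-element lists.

Build:
Trie nodes:
  n0 'ε': a→7 b→8 d→1 e→14
  n1 'd': e→2
  n2 'de': c→3
  n3 'dec': d→4
  n4 'decd': c→5
  n5 'decdc': c→6
  n6 'decdcc': ·  [P0 ends]
  n7 'a': ·  [P1 ends]
  n8 'b': d→9
  n9 'bd': b→10
  n10 'bdb': a→11
  n11 'bdba': b→12
  n12 'bdbab': e→13
  n13 'bdbabe': ·  [P2 ends]
  n14 'e': b→20 c→15
  n15 'ec': e→16
  n16 'ece': b→17
  n17 'eceb': e→18
  n18 'ecebe': b→19
  n19 'ecebeb': ·  [P3 ends]
  n20 'eb': ·  [P4 ends]

BFS fail/out derivation:
  fail(1) 'd': from fail(0)=0 chase 'd': 0 ⇒ 0;  out=∅∪out(0)=∅
  fail(7) 'a': from fail(0)=0 chase 'a': 0 ⇒ 0;  out={1}∪out(0)={1}
  fail(8) 'b': from fail(0)=0 chase 'b': 0 ⇒ 0;  out=∅∪out(0)=∅
  fail(14) 'e': from fail(0)=0 chase 'e': 0 ⇒ 0;  out=∅∪out(0)=∅
  fail(2) 'de': from fail(1)=0 chase 'e': 0 ⇒ 14;  out=∅∪out(14)=∅
  fail(9) 'bd': from fail(8)=0 chase 'd': 0 ⇒ 1;  out=∅∪out(1)=∅
  fail(15) 'ec': from fail(14)=0 chase 'c': 0 ⇒ 0;  out=∅∪out(0)=∅
  fail(20) 'eb': from fail(14)=0 chase 'b': 0 ⇒ 8;  out={4}∪out(8)={4}
  fail(3) 'dec': from fail(2)=14 chase 'c': 14 ⇒ 15;  out=∅∪out(15)=∅
  fail(10) 'bdb': from fail(9)=1 chase 'b': 1→0 ⇒ 8;  out=∅∪out(8)=∅
  fail(16) 'ece': from fail(15)=0 chase 'e': 0 ⇒ 14;  out=∅∪out(14)=∅
  fail(4) 'decd': from fail(3)=15 chase 'd': 15→0 ⇒ 1;  out=∅∪out(1)=∅
  fail(11) 'bdba': from fail(10)=8 chase 'a': 8→0 ⇒ 7;  out=∅∪out(7)={1}
  fail(17) 'eceb': from fail(16)=14 chase 'b': 14 ⇒ 20;  out=∅∪out(20)={4}
  fail(5) 'decdc': from fail(4)=1 chase 'c': 1→0 ⇒ 0;  out=∅∪out(0)=∅
  fail(12) 'bdbab': from fail(11)=7 chase 'b': 7→0 ⇒ 8;  out=∅∪out(8)=∅
  fail(18) 'ecebe': from fail(17)=20 chase 'e': 20→8→0 ⇒ 14;  out=∅∪out(14)=∅
  fail(6) 'decdcc': from fail(5)=0 chase 'c': 0 ⇒ 0;  out={0}∪out(0)={0}
  fail(13) 'bdbabe': from fail(12)=8 chase 'e': 8→0 ⇒ 14;  out={2}∪out(14)={2}
  fail(19) 'ecebeb': from fail(18)=14 chase 'b': 14 ⇒ 20;  out={3}∪out(20)={3,4}

Scan:
pos 0 'e': at 14
pos 1 'c': at 15
pos 2 'e': at 16
pos 3 'b': at 17  emit P4@[2:3]
pos 4 'e': at 18
pos 5 'b': at 19  emit P3@[0:5],P4@[4:5]
pos 6 'b': at 8 (via fail)
pos 7 'b': at 8 (via fail)
pos 8 'd': at 9
pos 9 'b': at 10
pos 10 'd': at 9 (via fail)
pos 11 'b': at 10
pos 12 'a': at 11  emit P1@[12:12]
pos 13 'b': at 12
pos 14 'e': at 13  emit P2@[9:14]
pos 15 'c': at 15 (via fail)
pos 16 'e': at 16
pos 17 'e': at 14 (via fail)
pos 18 'a': at 7 (via fail)  emit P1@[18:18]
pos 19 'd': at 1 (via fail)
pos 20 'e': at 2
pos 21 'c': at 3
pos 22 'e': at 16 (via fail)
pos 23 'b': at 17  emit P4@[22:23]
pos 24 'e': at 18
pos 25 'b': at 19  emit P3@[20:25],P4@[24:25]
pos 26 'b': at 8 (via fail)
pos 27 'c': at 0 (via fail)
pos 28 'e': at 14
pos 29 'c': at 15
pos 30 'e': at 16
pos 31 'b': at 17  emit P4@[30:31]

Result: [[3,4],[5,3],[5,4],[12,1],[14,2],[18,1],[23,4],[25,3],[25,4],[31,4]]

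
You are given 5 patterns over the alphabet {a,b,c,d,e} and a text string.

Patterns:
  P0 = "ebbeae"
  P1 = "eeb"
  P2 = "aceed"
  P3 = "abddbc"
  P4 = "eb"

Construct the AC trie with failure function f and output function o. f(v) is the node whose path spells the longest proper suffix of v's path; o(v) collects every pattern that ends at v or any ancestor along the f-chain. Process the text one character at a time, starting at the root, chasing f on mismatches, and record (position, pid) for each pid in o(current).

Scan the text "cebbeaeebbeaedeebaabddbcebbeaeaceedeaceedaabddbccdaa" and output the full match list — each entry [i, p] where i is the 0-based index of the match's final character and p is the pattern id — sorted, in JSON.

Build:
Trie nodes:
  n0 'ε': a→9 e→1
  n1 'e': b→2 e→7
  n2 'eb': b→3  [P4 ends]
  n3 'ebb': e→4
  n4 'ebbe': a→5
  n5 'ebbea': e→6
  n6 'ebbeae': ·  [P0 ends]
  n7 'ee': b→8
  n8 'eeb': ·  [P1 ends]
  n9 'a': b→14 c→10
  n10 'ac': e→11
  n11 'ace': e→12
  n12 'acee': d→13
  n13 'aceed': ·  [P2 ends]
  n14 'ab': d→15
  n15 'abd': d→16
  n16 'abdd': b→17
  n17 'abddb': c→18
  n18 'abddbc': ·  [P3 ends]

Failure links (BFS by depth):
  n1('e'): parent n0 fail=0; on 'e' 0 → fail=0;  out ∅∪∅=∅
  n9('a'): parent n0 fail=0; on 'a' 0 → fail=0;  out ∅∪∅=∅
  n2('eb'): parent n1 fail=0; on 'b' 0 → fail=0;  out {4}∪∅={4}
  n7('ee'): parent n1 fail=0; on 'e' 0 → fail=1;  out ∅∪∅=∅
  n10('ac'): parent n9 fail=0; on 'c' 0 → fail=0;  out ∅∪∅=∅
  n14('ab'): parent n9 fail=0; on 'b' 0 → fail=0;  out ∅∪∅=∅
  n3('ebb'): parent n2 fail=0; on 'b' 0 → fail=0;  out ∅∪∅=∅
  n8('eeb'): parent n7 fail=1; on 'b' 1 → fail=2;  out {1}∪{4}={1,4}
  n11('ace'): parent n10 fail=0; on 'e' 0 → fail=1;  out ∅∪∅=∅
  n15('abd'): parent n14 fail=0; on 'd' 0 → fail=0;  out ∅∪∅=∅
  n4('ebbe'): parent n3 fail=0; on 'e' 0 → fail=1;  out ∅∪∅=∅
  n12('acee'): parent n11 fail=1; on 'e' 1 → fail=7;  out ∅∪∅=∅
  n16('abdd'): parent n15 fail=0; on 'd' 0 → fail=0;  out ∅∪∅=∅
  n5('ebbea'): parent n4 fail=1; on 'a' 1→0 → fail=9;  out ∅∪∅=∅
  n13('aceed'): parent n12 fail=7; on 'd' 7→1→0 → fail=0;  out {2}∪∅={2}
  n17('abddb'): parent n16 fail=0; on 'b' 0 → fail=0;  out ∅∪∅=∅
  n6('ebbeae'): parent n5 fail=9; on 'e' 9→0 → fail=1;  out {0}∪∅={0}
  n18('abddbc'): parent n17 fail=0; on 'c' 0 → fail=0;  out {3}∪∅={3}

Scan:
i=0 'c': node 0→0
i=1 'e': node 0→1
i=2 'b': node 1→2  ** P4@[1:2]
i=3 'b': node 2→3
i=4 'e': node 3→4
i=5 'a': node 4→5
i=6 'e': node 5→6  ** P0@[1:6]
i=7 'e': node 6→7 (via fail)
i=8 'b': node 7→8  ** P1@[6:8],P4@[7:8]
i=9 'b': node 8→3 (via fail)
i=10 'e': node 3→4
i=11 'a': node 4→5
i=12 'e': node 5→6  ** P0@[7:12]
i=13 'd': node 6→0 (via fail)
i=14 'e': node 0→1
i=15 'e': node 1→7
i=16 'b': node 7→8  ** P1@[14:16],P4@[15:16]
i=17 'a': node 8→9 (via fail)
i=18 'a': node 9→9 (via fail)
i=19 'b': node 9→14
i=20 'd': node 14→15
i=21 'd': node 15→16
i=22 'b': node 16→17
i=23 'c': node 17→18  ** P3@[18:23]
i=24 'e': node 18→1 (via fail)
i=25 'b': node 1→2  ** P4@[24:25]
i=26 'b': node 2→3
i=27 'e': node 3→4
i=28 'a': node 4→5
i=29 'e': node 5→6  ** P0@[24:29]
i=30 'a': node 6→9 (via fail)
i=31 'c': node 9→10
i=32 'e': node 10→11
i=33 'e': node 11→12
i=34 'd': node 12→13  ** P2@[30:34]
i=35 'e': node 13→1 (via fail)
i=36 'a': node 1→9 (via fail)
i=37 'c': node 9→10
i=38 'e': node 10→11
i=39 'e': node 11→12
i=40 'd': node 12→13  ** P2@[36:40]
i=41 'a': node 13→9 (via fail)
i=42 'a': node 9→9 (via fail)
i=43 'b': node 9→14
i=44 'd': node 14→15
i=45 'd': node 15→16
i=46 'b': node 16→17
i=47 'c': node 17→18  ** P3@[42:47]
i=48 'c': node 18→0 (via fail)
i=49 'd': node 0→0
i=50 'a': node 0→9
i=51 'a': node 9→9 (via fail)

Result: [[2,4],[6,0],[8,1],[8,4],[12,0],[16,1],[16,4],[23,3],[25,4],[29,0],[34,2],[40,2],[47,3]]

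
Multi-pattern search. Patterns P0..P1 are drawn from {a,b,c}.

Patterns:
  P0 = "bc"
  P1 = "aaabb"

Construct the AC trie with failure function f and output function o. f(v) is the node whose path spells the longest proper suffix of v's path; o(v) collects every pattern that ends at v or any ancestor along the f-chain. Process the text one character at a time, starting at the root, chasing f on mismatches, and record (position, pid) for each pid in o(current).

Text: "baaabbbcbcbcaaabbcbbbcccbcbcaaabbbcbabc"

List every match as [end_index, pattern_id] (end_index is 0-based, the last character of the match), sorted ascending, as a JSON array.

Build:
Trie nodes:
  0='ε' goto a→3 b→1
  1='b' goto c→2
  2='bc' goto ·  ←P0
  3='a' goto a→4
  4='aa' goto a→5
  5='aaa' goto b→6
  6='aaab' goto b→7
  7='aaabb' goto ·  ←P1

BFS fail/out derivation:
  n1('b'): parent n0 fail=0; on 'b' 0 → fail=0;  out ∅∪∅=∅
  n3('a'): parent n0 fail=0; on 'a' 0 → fail=0;  out ∅∪∅=∅
  n2('bc'): parent n1 fail=0; on 'c' 0 → fail=0;  out {0}∪∅={0}
  n4('aa'): parent n3 fail=0; on 'a' 0 → fail=3;  out ∅∪∅=∅
  n5('aaa'): parent n4 fail=3; on 'a' 3 → fail=4;  out ∅∪∅=∅
  n6('aaab'): parent n5 fail=4; on 'b' 4→3→0 → fail=1;  out ∅∪∅=∅
  n7('aaabb'): parent n6 fail=1; on 'b' 1→0 → fail=1;  out {1}∪∅={1}

Text stream:
i=0 'b': node 0→1
i=1 'a': node 1→3 (fail-walked)
i=2 'a': node 3→4
i=3 'a': node 4→5
i=4 'b': node 5→6
i=5 'b': node 6→7  emit P1@[1:5]
i=6 'b': node 7→1 (fail-walked)
i=7 'c': node 1→2  emit P0@[6:7]
i=8 'b': node 2→1 (fail-walked)
i=9 'c': node 1→2  emit P0@[8:9]
i=10 'b': node 2→1 (fail-walked)
i=11 'c': node 1→2  emit P0@[10:11]
i=12 'a': node 2→3 (fail-walked)
i=13 'a': node 3→4
i=14 'a': node 4→5
i=15 'b': node 5→6
i=16 'b': node 6→7  emit P1@[12:16]
i=17 'c': node 7→2 (fail-walked)  emit P0@[16:17]
i=18 'b': node 2→1 (fail-walked)
i=19 'b': node 1→1 (fail-walked)
i=20 'b': node 1→1 (fail-walked)
i=21 'c': node 1→2  emit P0@[20:21]
i=22 'c': node 2→0 (fail-walked)
i=23 'c': node 0→0
i=24 'b': node 0→1
i=25 'c': node 1→2  emit P0@[24:25]
i=26 'b': node 2→1 (fail-walked)
i=27 'c': node 1→2  emit P0@[26:27]
i=28 'a': node 2→3 (fail-walked)
i=29 'a': node 3→4
i=30 'a': node 4→5
i=31 'b': node 5→6
i=32 'b': node 6→7  emit P1@[28:32]
i=33 'b': node 7→1 (fail-walked)
i=34 'c': node 1→2  emit P0@[33:34]
i=35 'b': node 2→1 (fail-walked)
i=36 'a': node 1→3 (fail-walked)
i=37 'b': node 3→1 (fail-walked)
i=38 'c': node 1→2  emit P0@[37:38]

Matches: [[5,1],[7,0],[9,0],[11,0],[16,1],[17,0],[21,0],[25,0],[27,0],[32,1],[34,0],[38,0]]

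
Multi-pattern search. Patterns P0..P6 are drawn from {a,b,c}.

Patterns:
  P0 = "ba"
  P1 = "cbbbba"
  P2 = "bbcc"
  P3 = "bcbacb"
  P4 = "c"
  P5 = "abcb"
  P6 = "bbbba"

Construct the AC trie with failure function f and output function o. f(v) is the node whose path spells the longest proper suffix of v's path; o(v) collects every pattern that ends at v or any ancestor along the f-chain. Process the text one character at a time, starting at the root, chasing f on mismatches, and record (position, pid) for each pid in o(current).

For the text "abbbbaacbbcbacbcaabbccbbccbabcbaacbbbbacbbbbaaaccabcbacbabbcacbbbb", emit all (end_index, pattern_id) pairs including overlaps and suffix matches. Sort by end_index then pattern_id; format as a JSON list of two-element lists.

Build:
Trie nodes:
  n0 'ε': a→17 b→1 c→3
  n1 'b': a→2 b→9 c→12
  n2 'ba': ·  [P0 ends]
  n3 'c': b→4  [P4 ends]
  n4 'cb': b→5
  n5 'cbb': b→6
  n6 'cbbb': b→7
  n7 'cbbbb': a→8
  n8 'cbbbba': ·  [P1 ends]
  n9 'bb': b→21 c→10
  n10 'bbc': c→11
  n11 'bbcc': ·  [P2 ends]
  n12 'bc': b→13
  n13 'bcb': a→14
  n14 'bcba': c→15
  n15 'bcbac': b→16
  n16 'bcbacb': ·  [P3 ends]
  n17 'a': b→18
  n18 'ab': c→19
  n19 'abc': b→20
  n20 'abcb': ·  [P5 ends]
  n21 'bbb': b→22
  n22 'bbbb': a→23
  n23 'bbbba': ·  [P6 ends]

BFS fail/out derivation:
  fail(1) 'b': from fail(0)=0 chase 'b': 0 ⇒ 0;  out=∅∪out(0)=∅
  fail(3) 'c': from fail(0)=0 chase 'c': 0 ⇒ 0;  out={4}∪out(0)={4}
  fail(17) 'a': from fail(0)=0 chase 'a': 0 ⇒ 0;  out=∅∪out(0)=∅
  fail(2) 'ba': from fail(1)=0 chase 'a': 0 ⇒ 17;  out={0}∪out(17)={0}
  fail(4) 'cb': from fail(3)=0 chase 'b': 0 ⇒ 1;  out=∅∪out(1)=∅
  fail(9) 'bb': from fail(1)=0 chase 'b': 0 ⇒ 1;  out=∅∪out(1)=∅
  fail(12) 'bc': from fail(1)=0 chase 'c': 0 ⇒ 3;  out=∅∪out(3)={4}
  fail(18) 'ab': from fail(17)=0 chase 'b': 0 ⇒ 1;  out=∅∪out(1)=∅
  fail(5) 'cbb': from fail(4)=1 chase 'b': 1 ⇒ 9;  out=∅∪out(9)=∅
  fail(10) 'bbc': from fail(9)=1 chase 'c': 1 ⇒ 12;  out=∅∪out(12)={4}
  fail(13) 'bcb': from fail(12)=3 chase 'b': 3 ⇒ 4;  out=∅∪out(4)=∅
  fail(19) 'abc': from fail(18)=1 chase 'c': 1 ⇒ 12;  out=∅∪out(12)={4}
  fail(21) 'bbb': from fail(9)=1 chase 'b': 1 ⇒ 9;  out=∅∪out(9)=∅
  fail(6) 'cbbb': from fail(5)=9 chase 'b': 9 ⇒ 21;  out=∅∪out(21)=∅
  fail(11) 'bbcc': from fail(10)=12 chase 'c': 12→3→0 ⇒ 3;  out={2}∪out(3)={2,4}
  fail(14) 'bcba': from fail(13)=4 chase 'a': 4→1 ⇒ 2;  out=∅∪out(2)={0}
  fail(20) 'abcb': from fail(19)=12 chase 'b': 12 ⇒ 13;  out={5}∪out(13)={5}
  fail(22) 'bbbb': from fail(21)=9 chase 'b': 9 ⇒ 21;  out=∅∪out(21)=∅
  fail(7) 'cbbbb': from fail(6)=21 chase 'b': 21 ⇒ 22;  out=∅∪out(22)=∅
  fail(15) 'bcbac': from fail(14)=2 chase 'c': 2→17→0 ⇒ 3;  out=∅∪out(3)={4}
  fail(23) 'bbbba': from fail(22)=21 chase 'a': 21→9→1 ⇒ 2;  out={6}∪out(2)={0,6}
  fail(8) 'cbbbba': from fail(7)=22 chase 'a': 22 ⇒ 23;  out={1}∪out(23)={0,1,6}
  fail(16) 'bcbacb': from fail(15)=3 chase 'b': 3 ⇒ 4;  out={3}∪out(4)={3}

Text stream:
pos 0 'a': at 17
pos 1 'b': at 18
pos 2 'b': at 9 ·f
pos 3 'b': at 21
pos 4 'b': at 22
pos 5 'a': at 23  emit P0@[4:5],P6@[1:5]
pos 6 'a': at 17 ·f
pos 7 'c': at 3 ·f  emit P4@[7:7]
pos 8 'b': at 4
pos 9 'b': at 5
pos 10 'c': at 10 ·f  emit P4@[10:10]
pos 11 'b': at 13 ·f
pos 12 'a': at 14  emit P0@[11:12]
pos 13 'c': at 15  emit P4@[13:13]
pos 14 'b': at 16  emit P3@[9:14]
pos 15 'c': at 12 ·f  emit P4@[15:15]
pos 16 'a': at 17 ·f
pos 17 'a': at 17 ·f
pos 18 'b': at 18
pos 19 'b': at 9 ·f
pos 20 'c': at 10  emit P4@[20:20]
pos 21 'c': at 11  emit P2@[18:21],P4@[21:21]
pos 22 'b': at 4 ·f
pos 23 'b': at 5
pos 24 'c': at 10 ·f  emit P4@[24:24]
pos 25 'c': at 11  emit P2@[22:25],P4@[25:25]
pos 26 'b': at 4 ·f
pos 27 'a': at 2 ·f  emit P0@[26:27]
pos 28 'b': at 18 ·f
pos 29 'c': at 19  emit P4@[29:29]
pos 30 'b': at 20  emit P5@[27:30]
pos 31 'a': at 14 ·f  emit P0@[30:31]
pos 32 'a': at 17 ·f
pos 33 'c': at 3 ·f  emit P4@[33:33]
pos 34 'b': at 4
pos 35 'b': at 5
pos 36 'b': at 6
pos 37 'b': at 7
pos 38 'a': at 8  emit P0@[37:38],P1@[33:38],P6@[34:38]
pos 39 'c': at 3 ·f  emit P4@[39:39]
pos 40 'b': at 4
pos 41 'b': at 5
pos 42 'b': at 6
pos 43 'b': at 7
pos 44 'a': at 8  emit P0@[43:44],P1@[39:44],P6@[40:44]
pos 45 'a': at 17 ·f
pos 46 'a': at 17 ·f
pos 47 'c': at 3 ·f  emit P4@[47:47]
pos 48 'c': at 3 ·f  emit P4@[48:48]
pos 49 'a': at 17 ·f
pos 50 'b': at 18
pos 51 'c': at 19  emit P4@[51:51]
pos 52 'b': at 20  emit P5@[49:52]
pos 53 'a': at 14 ·f  emit P0@[52:53]
pos 54 'c': at 15  emit P4@[54:54]
pos 55 'b': at 16  emit P3@[50:55]
pos 56 'a': at 2 ·f  emit P0@[55:56]
pos 57 'b': at 18 ·f
pos 58 'b': at 9 ·f
pos 59 'c': at 10  emit P4@[59:59]
pos 60 'a': at 17 ·f
pos 61 'c': at 3 ·f  emit P4@[61:61]
pos 62 'b': at 4
pos 63 'b': at 5
pos 64 'b': at 6
pos 65 'b': at 7

Matches: [[5,0],[5,6],[7,4],[10,4],[12,0],[13,4],[14,3],[15,4],[20,4],[21,2],[21,4],[24,4],[25,2],[25,4],[27,0],[29,4],[30,5],[31,0],[33,4],[38,0],[38,1],[38,6],[39,4],[44,0],[44,1],[44,6],[47,4],[48,4],[51,4],[52,5],[53,0],[54,4],[55,3],[56,0],[59,4],[61,4]]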